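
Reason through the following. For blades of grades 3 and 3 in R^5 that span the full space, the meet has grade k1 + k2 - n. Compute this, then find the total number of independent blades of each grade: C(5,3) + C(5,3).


Meet grade = grade(A) + grade(B) - n
= 3 + 3 - 5 = 1
C(5,3) = 10
C(5,3) = 10
dim_A + dim_B = 10 + 10 = 20


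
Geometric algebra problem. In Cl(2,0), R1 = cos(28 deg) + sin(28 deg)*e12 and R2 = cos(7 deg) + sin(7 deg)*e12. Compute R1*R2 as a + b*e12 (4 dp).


Same-plane rotors commute and their half-angles add:
R1*R2 = cos(a1 + a2) + sin(a1 + a2)*e12.
a1 + a2 = 28 + 7 = 35 deg
cos(35 deg) = 0.8192
sin(35 deg) = 0.5736
R1*R2 = 0.8192 + 0.5736*e12


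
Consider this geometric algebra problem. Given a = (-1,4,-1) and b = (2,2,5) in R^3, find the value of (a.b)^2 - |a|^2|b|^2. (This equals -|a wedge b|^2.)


a . b = (-1)*2 + 4*2 + (-1)*5
= -2 + 8 + (-5) = 1
|a|^2 = (-1)^2 + 4^2 + (-1)^2 = 18
|b|^2 = 2^2 + 2^2 + 5^2 = 33
(a.b)^2 = 1^2 = 1
|a|^2 * |b|^2 = 18 * 33 = 594
Result = 1 - 594 = -593


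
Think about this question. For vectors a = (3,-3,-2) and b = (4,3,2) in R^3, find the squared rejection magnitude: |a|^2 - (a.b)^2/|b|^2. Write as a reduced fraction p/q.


|a|^2 = 3^2 + (-3)^2 + (-2)^2 = 22
|b|^2 = 4^2 + 3^2 + 2^2 = 29
a . b = 3*4 + (-3)*3 + (-2)*2 = -1
(a.b)^2 = (-1)^2 = 1
|rej|^2 = 22 - 1/29
= (638 - 1)/29
= 637/29
In lowest terms: 637/29


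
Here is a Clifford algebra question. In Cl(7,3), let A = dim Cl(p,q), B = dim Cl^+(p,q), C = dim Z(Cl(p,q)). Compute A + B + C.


n = 7 + 3 = 10
Total dim = 2^10 = 1024
Even subalgebra dim = 2^9 = 512
n is even, so center dim = 1
Sum = 1024 + 512 + 1 = 1537


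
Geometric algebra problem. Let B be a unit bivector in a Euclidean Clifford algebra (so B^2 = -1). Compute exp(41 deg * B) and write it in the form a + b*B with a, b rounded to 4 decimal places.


For a unit bivector B with B^2 = -1, the exponential series gives
e^(theta*B) = cos(theta) + sin(theta)*B (the GA analogue of Euler's formula).
theta = 41 degrees = 0.715585 rad
cos(41 deg) = 0.7547
sin(41 deg) = 0.6561
exp(theta*B) = 0.7547 + 0.6561*B


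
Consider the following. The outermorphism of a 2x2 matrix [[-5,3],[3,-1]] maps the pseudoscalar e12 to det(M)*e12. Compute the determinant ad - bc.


The outermorphism of a linear map f sends e1^e2 to f(e1)^f(e2).
f(e1) = -5*e1 + 3*e2
f(e2) = 3*e1 - 1*e2
f(e1) ^ f(e2) = (-5*e1 + 3*e2) ^ (3*e1 - 1*e2)
= (-5)*(-1)*e12 + 3*3*e21
= (5 - 9)*e12
= -4*e12
Coefficient = -4


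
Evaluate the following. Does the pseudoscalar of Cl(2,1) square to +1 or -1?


The pseudoscalar I = e1...e_n (product of all n generators) of Cl(p,q) satisfies I^2 = (-1)^(q + n(n-1)/2).
p = 2, q = 1, n = p + q = 3
n(n-1)/2 = 3 * 2 / 2 = 3
Exponent = q + n(n-1)/2 = 1 + 3 = 4
I^2 = (-1)^4 = +1


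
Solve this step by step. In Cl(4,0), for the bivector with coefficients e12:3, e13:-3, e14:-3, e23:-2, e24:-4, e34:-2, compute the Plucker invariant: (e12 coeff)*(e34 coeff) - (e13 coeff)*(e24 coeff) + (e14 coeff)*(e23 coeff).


Plucker relation: af - be + cd
a*f = 3*(-2) = -6
b*e = (-3)*(-4) = 12
c*d = (-3)*(-2) = 6
af - be + cd = -6 - 12 + 6
= -12


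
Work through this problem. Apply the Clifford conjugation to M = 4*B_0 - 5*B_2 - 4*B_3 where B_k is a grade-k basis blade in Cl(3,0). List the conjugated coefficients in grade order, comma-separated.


Clifford conjugate sign for grade k: (-1)^(k(k+1)/2)
Grade 0: (-1)^(0*1/2) = (-1)^0 = 1, coeff 4 -> 4
Grade 2: (-1)^(2*3/2) = (-1)^3 = -1, coeff -5 -> 5
Grade 3: (-1)^(3*4/2) = (-1)^6 = 1, coeff -4 -> -4
Conjugated coefficients: 4, 5, -4


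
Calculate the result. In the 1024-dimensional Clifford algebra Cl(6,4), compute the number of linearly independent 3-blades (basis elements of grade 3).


Number of grade-k basis blades in Cl(p,q) with n = p + q is C(n, k).
n = 6 + 4 = 10
C(10, 3) = 10! / (3! * 7!)
= 3628800 / (6 * 5040)
= 120


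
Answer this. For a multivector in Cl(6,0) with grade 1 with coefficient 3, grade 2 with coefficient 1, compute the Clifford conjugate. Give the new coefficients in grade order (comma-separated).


Clifford conjugate sign for grade k: (-1)^(k(k+1)/2)
Grade 1: (-1)^(1*2/2) = (-1)^1 = -1, coeff 3 -> -3
Grade 2: (-1)^(2*3/2) = (-1)^3 = -1, coeff 1 -> -1
Conjugated coefficients: -3, -1


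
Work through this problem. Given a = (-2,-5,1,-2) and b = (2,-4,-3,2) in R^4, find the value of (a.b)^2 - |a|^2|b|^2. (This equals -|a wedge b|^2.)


a . b = (-2)*2 + (-5)*(-4) + 1*(-3) + (-2)*2
= -4 + 20 + (-3) + (-4) = 9
|a|^2 = (-2)^2 + (-5)^2 + 1^2 + (-2)^2 = 34
|b|^2 = 2^2 + (-4)^2 + (-3)^2 + 2^2 = 33
(a.b)^2 = 9^2 = 81
|a|^2 * |b|^2 = 34 * 33 = 1122
Result = 81 - 1122 = -1041


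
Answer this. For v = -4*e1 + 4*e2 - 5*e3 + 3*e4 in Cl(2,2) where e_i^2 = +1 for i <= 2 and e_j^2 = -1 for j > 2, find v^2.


v^2 = sum of c_i^2 * e_i^2
Positive signature terms (e_i^2 = +1): (-4)^2 + 4^2 = 32
Negative signature terms (e_j^2 = -1): (-5)^2 + 3^2 = 34
v^2 = 32 - 34 = -2


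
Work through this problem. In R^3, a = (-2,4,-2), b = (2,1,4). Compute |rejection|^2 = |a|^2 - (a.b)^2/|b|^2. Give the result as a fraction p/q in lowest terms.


|a|^2 = (-2)^2 + 4^2 + (-2)^2 = 24
|b|^2 = 2^2 + 1^2 + 4^2 = 21
a . b = (-2)*2 + 4*1 + (-2)*4 = -8
(a.b)^2 = (-8)^2 = 64
|rej|^2 = 24 - 64/21
= (504 - 64)/21
= 440/21
In lowest terms: 440/21


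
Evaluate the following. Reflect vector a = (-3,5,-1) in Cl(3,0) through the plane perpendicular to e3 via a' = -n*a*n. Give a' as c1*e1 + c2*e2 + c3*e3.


Reflection formula: a' = -n*a*n, with n = e3 (unit vector, n^2 = 1).
For reflection through hyperplane perp to e3:
The component along e3 flips sign, others stay.
a = (-3, 5, -1)
a' = (-3, 5, 1)
a' = -3*e1 + 5*e2 + 1*e3


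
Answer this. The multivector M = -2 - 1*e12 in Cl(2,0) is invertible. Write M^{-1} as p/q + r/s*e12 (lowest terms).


M = -2 - 1*e12, where e12^2 = -1.
Since M commutes with its reverse ~M = a - b*e12, M * ~M = a^2 - b^2*e12^2 = a^2 + b^2.
So M^{-1} = ~M / (a^2 + b^2) = (a - b*e12)/(a^2 + b^2).
a^2 + b^2 = 4 + 1 = 5
Scalar part = -2/5 = -2/5
Bivector coeff = 1/5 = 1/5
M^{-1} = -2/5 + 1/5*e12


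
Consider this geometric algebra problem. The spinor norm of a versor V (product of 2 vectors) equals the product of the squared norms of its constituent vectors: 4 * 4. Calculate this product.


Spinor norm N(V) = |v1|^2 * |v2|^2 * ... * |v2|^2
= 4 * 4
Running product: 4, 16
N(V) = 16


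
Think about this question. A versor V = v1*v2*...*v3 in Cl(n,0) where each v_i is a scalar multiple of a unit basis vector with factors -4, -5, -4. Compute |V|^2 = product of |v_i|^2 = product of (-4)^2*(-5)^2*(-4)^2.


Each vector v_i has |v_i|^2 = s_i^2
Squared scales: (-4)^2 = 16, (-5)^2 = 25, (-4)^2 = 16
|V|^2 = 16 * 25 * 16
= 6400


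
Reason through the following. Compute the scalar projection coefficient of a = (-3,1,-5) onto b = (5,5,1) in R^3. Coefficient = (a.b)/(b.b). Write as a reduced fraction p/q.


Projection coefficient = (a . b) / (b . b)
a . b = (-3)*5 + 1*5 + (-5)*1
= -15 + 5 + (-5) = -15
b . b = 5^2 + 5^2 + 1^2
= 25 + 25 + 1 = 51
Coefficient = -15/51
In lowest terms: -5/17


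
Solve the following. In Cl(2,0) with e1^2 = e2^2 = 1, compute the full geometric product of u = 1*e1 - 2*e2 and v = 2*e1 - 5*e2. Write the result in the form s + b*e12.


Expand: (1*e1 - 2*e2)(2*e1 - 5*e2)
= 1*2*e1e1 + 1*(-5)*e1e2 + (-2)*2*e2e1 + (-2)*(-5)*e2e2
Using e1^2 = e2^2 = 1, e2e1 = -e1e2:
Scalar part s = 1*2 + (-2)*(-5) = 2 + 10 = 12
Bivector part b = 1*(-5) - (-2)*2 = -5 - (-4) = -1
uv = 12 - 1*e12


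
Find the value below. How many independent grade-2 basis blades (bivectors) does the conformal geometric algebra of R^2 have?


The conformal model of R^2 uses Cl(3,1) with m = 2 + 2 = 4 generators.
Number of grade-2 blades = C(m, 2) = C(4, 2)
= 4*3/2 = 6


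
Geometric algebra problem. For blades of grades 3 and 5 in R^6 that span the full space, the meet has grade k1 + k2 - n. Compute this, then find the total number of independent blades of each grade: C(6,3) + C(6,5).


Meet grade = grade(A) + grade(B) - n
= 3 + 5 - 6 = 2
C(6,3) = 20
C(6,5) = 6
dim_A + dim_B = 20 + 6 = 26


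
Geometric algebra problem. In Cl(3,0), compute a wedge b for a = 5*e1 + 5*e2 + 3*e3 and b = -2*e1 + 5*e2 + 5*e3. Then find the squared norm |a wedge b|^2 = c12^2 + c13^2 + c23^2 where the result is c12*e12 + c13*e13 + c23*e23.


a wedge b = (a1*b2 - a2*b1)*e12 + (a1*b3 - a3*b1)*e13 + (a2*b3 - a3*b2)*e23
e12 coeff: 5*5 - 5*(-2) = 25 - (-10) = 35
e13 coeff: 5*5 - 3*(-2) = 25 - (-6) = 31
e23 coeff: 5*5 - 3*5 = 25 - 15 = 10
|a wedge b|^2 = 35^2 + 31^2 + 10^2
= 1225 + 961 + 100
= 2286


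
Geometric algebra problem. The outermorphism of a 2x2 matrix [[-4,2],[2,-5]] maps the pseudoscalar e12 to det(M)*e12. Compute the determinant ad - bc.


The outermorphism of a linear map f sends e1^e2 to f(e1)^f(e2).
f(e1) = -4*e1 + 2*e2
f(e2) = 2*e1 - 5*e2
f(e1) ^ f(e2) = (-4*e1 + 2*e2) ^ (2*e1 - 5*e2)
= (-4)*(-5)*e12 + 2*2*e21
= (20 - 4)*e12
= 16*e12
Coefficient = 16


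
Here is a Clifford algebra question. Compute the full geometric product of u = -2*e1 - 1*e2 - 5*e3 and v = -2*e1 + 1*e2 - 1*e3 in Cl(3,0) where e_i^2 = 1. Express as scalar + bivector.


In Cl(3,0): e_i^2 = 1, e_ie_j = -e_je_i for i != j.
Scalar part = u . v = (-2)*(-2) + (-1)*1 + (-5)*(-1)
= 4 + (-1) + 5 = 8
e12 coeff = (-2)*1 - (-1)*(-2) = -2 - 2 = -4
e13 coeff = (-2)*(-1) - (-5)*(-2) = 2 - 10 = -8
e23 coeff = (-1)*(-1) - (-5)*1 = 1 - (-5) = 6
uv = 8 - 4*e12 - 8*e13 + 6*e23


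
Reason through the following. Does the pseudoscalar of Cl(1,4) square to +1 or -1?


The pseudoscalar I = e1...e_n (product of all n generators) of Cl(p,q) satisfies I^2 = (-1)^(q + n(n-1)/2).
p = 1, q = 4, n = p + q = 5
n(n-1)/2 = 5 * 4 / 2 = 10
Exponent = q + n(n-1)/2 = 4 + 10 = 14
I^2 = (-1)^14 = +1


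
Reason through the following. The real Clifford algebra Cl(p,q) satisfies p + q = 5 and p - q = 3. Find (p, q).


We need p + q = 5 and p - q = 3.
Adding: 2p = 5 + 3 = 8, so p = 4.
Then q = 5 - 4 = 1.
(p, q) = (4, 1)


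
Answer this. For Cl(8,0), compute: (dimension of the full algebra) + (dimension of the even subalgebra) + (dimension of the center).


n = 8 + 0 = 8
Total dim = 2^8 = 256
Even subalgebra dim = 2^7 = 128
n is even, so center dim = 1
Sum = 256 + 128 + 1 = 385


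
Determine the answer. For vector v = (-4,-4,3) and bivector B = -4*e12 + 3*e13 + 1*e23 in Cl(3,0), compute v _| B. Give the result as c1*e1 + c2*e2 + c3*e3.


Left contraction v _| B = <vB>_1 (grade-1 part of the geometric product vB).
Using e1_|e12 = e2, e2_|e12 = -e1, e1_|e13 = e3, e3_|e13 = -e1, e2_|e23 = e3, e3_|e23 = -e2:
e1 coeff: -v2*b12 - v3*b13 = -(-4)*(-4) - (3)*(3) = -25
e2 coeff: v1*b12 - v3*b23 = (-4)*(-4) - (3)*(1) = 13
e3 coeff: v1*b13 + v2*b23 = (-4)*(3) + (-4)*(1) = -16
v _| B = -25*e1 + 13*e2 - 16*e3


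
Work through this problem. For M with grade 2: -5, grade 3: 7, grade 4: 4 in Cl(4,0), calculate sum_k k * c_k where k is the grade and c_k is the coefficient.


Grade-weighted sum = sum of grade_k * coefficient_k
2*(-5) = -10
3*7 = 21
4*4 = 16
Total = -10 + 21 + 16 = 27


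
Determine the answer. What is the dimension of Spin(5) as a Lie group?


Spin(n) double-covers SO(n); both have Lie algebra so(n) of dimension n(n-1)/2.
n = 5
n(n-1) = 5 * 4 = 20
dim Spin(5) = 20/2 = 10


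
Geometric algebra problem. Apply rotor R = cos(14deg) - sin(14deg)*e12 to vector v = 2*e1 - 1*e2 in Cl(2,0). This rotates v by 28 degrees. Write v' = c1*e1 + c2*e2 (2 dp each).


Rotor R = cos(14deg) - sin(14deg)*e12
Rotation angle theta = 2 * 14 = 28 degrees
v' = R*v*~R rotates v by theta.
cos(28deg) = 0.8829, sin(28deg) = 0.4695
v'_1 = 2*cos(28deg) - (-1)*sin(28deg)
= 2*0.8829 - (-1)*0.4695
= 2.24
v'_2 = 2*sin(28deg) + (-1)*cos(28deg)
= 2*0.4695 + (-1)*0.8829
= 0.06
v' = 2.24*e1 + 0.06*e2


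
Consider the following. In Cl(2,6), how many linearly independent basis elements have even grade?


Even subalgebra dimension = 2^(n-1)
n = 2 + 6 = 8
2^(8 - 1) = 2^7 = 128
Verification: sum of C(8,k) for even k = 1 + 28 + 70 + 28 + 1 = 128
Result = 128


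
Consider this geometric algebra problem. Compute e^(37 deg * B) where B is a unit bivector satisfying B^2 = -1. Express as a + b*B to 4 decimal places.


For a unit bivector B with B^2 = -1, the exponential series gives
e^(theta*B) = cos(theta) + sin(theta)*B (the GA analogue of Euler's formula).
theta = 37 degrees = 0.645772 rad
cos(37 deg) = 0.7986
sin(37 deg) = 0.6018
exp(theta*B) = 0.7986 + 0.6018*B


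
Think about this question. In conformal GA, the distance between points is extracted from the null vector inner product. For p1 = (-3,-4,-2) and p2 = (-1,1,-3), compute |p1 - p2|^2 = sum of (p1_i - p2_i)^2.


p1 - p2 = (-2, -5, 1)
|p1 - p2|^2 = (-2)^2 + (-5)^2 + 1^2
= 4 + 25 + 1
= 30


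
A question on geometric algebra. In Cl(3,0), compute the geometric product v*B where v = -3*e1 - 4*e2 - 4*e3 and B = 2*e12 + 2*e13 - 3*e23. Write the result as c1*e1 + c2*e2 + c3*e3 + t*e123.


vB has grade-1 (vector) and grade-3 (trivector) parts: vB = (v _| B) + (v ^ B).
Vector part <vB>_1:
  e1: -v2*b12 - v3*b13 = -(-4)*(2) - (-4)*(2) = 16
  e2: v1*b12 - v3*b23 = (-3)*(2) - (-4)*(-3) = -18
  e3: v1*b13 + v2*b23 = (-3)*(2) + (-4)*(-3) = 6
Trivector part <vB>_3:
  e123: v1*b23 - v2*b13 + v3*b12 = (-3)*(-3) - (-4)*(2) + (-4)*(2) = 9
vB = 16*e1 - 18*e2 + 6*e3 + 9*e123


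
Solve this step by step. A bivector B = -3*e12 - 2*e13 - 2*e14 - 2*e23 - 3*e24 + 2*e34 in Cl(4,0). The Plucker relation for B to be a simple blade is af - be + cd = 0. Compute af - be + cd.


Plucker relation: af - be + cd
a*f = (-3)*2 = -6
b*e = (-2)*(-3) = 6
c*d = (-2)*(-2) = 4
af - be + cd = -6 - 6 + 4
= -8


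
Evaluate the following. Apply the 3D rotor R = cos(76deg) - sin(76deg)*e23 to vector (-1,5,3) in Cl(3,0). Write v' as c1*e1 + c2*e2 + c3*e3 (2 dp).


Rotor R = cos(76deg) - sin(76deg)*e23
Rotation angle theta = 2 * 76 = 152 degrees in the e23 plane (e2 -> e3).
The component perpendicular to the plane (e1) is invariant: v'_1 = v1 = -1.00
cos(152deg) = -0.8829, sin(152deg) = 0.4695
v'_2 = v2*cos(theta) - v3*sin(theta) = 5*(-0.8829) - 3*0.4695 = -5.82
v'_3 = v2*sin(theta) + v3*cos(theta) = 5*0.4695 + 3*(-0.8829) = -0.30
v' = -1.00*e1 - 5.82*e2 - 0.30*e3


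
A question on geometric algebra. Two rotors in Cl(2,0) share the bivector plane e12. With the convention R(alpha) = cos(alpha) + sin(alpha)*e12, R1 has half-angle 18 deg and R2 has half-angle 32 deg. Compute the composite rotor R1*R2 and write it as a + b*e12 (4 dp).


Same-plane rotors commute and their half-angles add:
R1*R2 = cos(a1 + a2) + sin(a1 + a2)*e12.
a1 + a2 = 18 + 32 = 50 deg
cos(50 deg) = 0.6428
sin(50 deg) = 0.7660
R1*R2 = 0.6428 + 0.7660*e12


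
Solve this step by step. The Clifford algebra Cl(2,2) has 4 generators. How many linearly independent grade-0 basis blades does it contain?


Number of grade-k basis blades in Cl(p,q) with n = p + q is C(n, k).
n = 2 + 2 = 4
C(4, 0) = 4! / (0! * 4!)
= 24 / (1 * 24)
= 1


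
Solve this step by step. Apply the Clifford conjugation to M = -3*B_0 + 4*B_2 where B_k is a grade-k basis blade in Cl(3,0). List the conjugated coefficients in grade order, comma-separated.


Clifford conjugate sign for grade k: (-1)^(k(k+1)/2)
Grade 0: (-1)^(0*1/2) = (-1)^0 = 1, coeff -3 -> -3
Grade 2: (-1)^(2*3/2) = (-1)^3 = -1, coeff 4 -> -4
Conjugated coefficients: -3, -4


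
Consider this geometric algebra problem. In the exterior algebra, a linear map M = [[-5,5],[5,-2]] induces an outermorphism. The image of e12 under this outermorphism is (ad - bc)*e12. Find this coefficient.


The outermorphism of a linear map f sends e1^e2 to f(e1)^f(e2).
f(e1) = -5*e1 + 5*e2
f(e2) = 5*e1 - 2*e2
f(e1) ^ f(e2) = (-5*e1 + 5*e2) ^ (5*e1 - 2*e2)
= (-5)*(-2)*e12 + 5*5*e21
= (10 - 25)*e12
= -15*e12
Coefficient = -15


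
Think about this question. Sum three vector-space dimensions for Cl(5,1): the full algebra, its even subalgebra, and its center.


n = 5 + 1 = 6
Total dim = 2^6 = 64
Even subalgebra dim = 2^5 = 32
n is even, so center dim = 1
Sum = 64 + 32 + 1 = 97


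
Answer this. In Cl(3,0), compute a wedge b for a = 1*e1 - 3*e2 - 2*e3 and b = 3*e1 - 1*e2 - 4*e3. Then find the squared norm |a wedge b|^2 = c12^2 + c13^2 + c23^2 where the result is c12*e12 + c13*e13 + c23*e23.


a wedge b = (a1*b2 - a2*b1)*e12 + (a1*b3 - a3*b1)*e13 + (a2*b3 - a3*b2)*e23
e12 coeff: 1*(-1) - (-3)*3 = -1 - (-9) = 8
e13 coeff: 1*(-4) - (-2)*3 = -4 - (-6) = 2
e23 coeff: (-3)*(-4) - (-2)*(-1) = 12 - 2 = 10
|a wedge b|^2 = 8^2 + 2^2 + 10^2
= 64 + 4 + 100
= 168


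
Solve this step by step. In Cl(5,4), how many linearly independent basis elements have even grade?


Even subalgebra dimension = 2^(n-1)
n = 5 + 4 = 9
2^(9 - 1) = 2^8 = 256
Verification: sum of C(9,k) for even k = 1 + 36 + 126 + 84 + 9 = 256
Result = 256


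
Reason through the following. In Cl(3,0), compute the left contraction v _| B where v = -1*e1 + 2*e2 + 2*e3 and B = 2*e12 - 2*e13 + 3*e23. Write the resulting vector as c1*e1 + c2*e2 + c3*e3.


Left contraction v _| B = <vB>_1 (grade-1 part of the geometric product vB).
Using e1_|e12 = e2, e2_|e12 = -e1, e1_|e13 = e3, e3_|e13 = -e1, e2_|e23 = e3, e3_|e23 = -e2:
e1 coeff: -v2*b12 - v3*b13 = -(2)*(2) - (2)*(-2) = 0
e2 coeff: v1*b12 - v3*b23 = (-1)*(2) - (2)*(3) = -8
e3 coeff: v1*b13 + v2*b23 = (-1)*(-2) + (2)*(3) = 8
v _| B = 0*e1 - 8*e2 + 8*e3


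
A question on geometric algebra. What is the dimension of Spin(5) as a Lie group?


Spin(n) double-covers SO(n); both have Lie algebra so(n) of dimension n(n-1)/2.
n = 5
n(n-1) = 5 * 4 = 20
dim Spin(5) = 20/2 = 10


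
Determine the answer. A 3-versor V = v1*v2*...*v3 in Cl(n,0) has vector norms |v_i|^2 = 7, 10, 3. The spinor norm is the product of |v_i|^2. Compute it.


Spinor norm N(V) = |v1|^2 * |v2|^2 * ... * |v3|^2
= 7 * 10 * 3
Running product: 7, 70, 210
N(V) = 210


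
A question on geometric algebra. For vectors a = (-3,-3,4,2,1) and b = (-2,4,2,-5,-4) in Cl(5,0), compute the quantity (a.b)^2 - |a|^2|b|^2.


a . b = (-3)*(-2) + (-3)*4 + 4*2 + 2*(-5) + 1*(-4)
= 6 + (-12) + 8 + (-10) + (-4) = -12
|a|^2 = (-3)^2 + (-3)^2 + 4^2 + 2^2 + 1^2 = 39
|b|^2 = (-2)^2 + 4^2 + 2^2 + (-5)^2 + (-4)^2 = 65
(a.b)^2 = (-12)^2 = 144
|a|^2 * |b|^2 = 39 * 65 = 2535
Result = 144 - 2535 = -2391


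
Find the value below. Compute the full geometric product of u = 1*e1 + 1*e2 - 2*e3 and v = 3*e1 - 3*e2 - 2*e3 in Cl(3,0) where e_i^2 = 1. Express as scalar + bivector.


In Cl(3,0): e_i^2 = 1, e_ie_j = -e_je_i for i != j.
Scalar part = u . v = 1*3 + 1*(-3) + (-2)*(-2)
= 3 + (-3) + 4 = 4
e12 coeff = 1*(-3) - 1*3 = -3 - 3 = -6
e13 coeff = 1*(-2) - (-2)*3 = -2 - (-6) = 4
e23 coeff = 1*(-2) - (-2)*(-3) = -2 - 6 = -8
uv = 4 - 6*e12 + 4*e13 - 8*e23


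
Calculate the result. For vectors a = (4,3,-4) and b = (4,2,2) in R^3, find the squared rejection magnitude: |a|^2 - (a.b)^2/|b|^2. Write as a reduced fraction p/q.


|a|^2 = 4^2 + 3^2 + (-4)^2 = 41
|b|^2 = 4^2 + 2^2 + 2^2 = 24
a . b = 4*4 + 3*2 + (-4)*2 = 14
(a.b)^2 = 14^2 = 196
|rej|^2 = 41 - 196/24
= (984 - 196)/24
= 788/24
In lowest terms: 197/6


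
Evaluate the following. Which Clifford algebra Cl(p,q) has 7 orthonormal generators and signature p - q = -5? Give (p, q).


We need p + q = 7 and p - q = -5.
Adding: 2p = 7 + (-5) = 2, so p = 1.
Then q = 7 - 1 = 6.
(p, q) = (1, 6)


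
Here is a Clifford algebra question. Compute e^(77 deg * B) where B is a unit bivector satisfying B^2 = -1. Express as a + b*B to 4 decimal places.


For a unit bivector B with B^2 = -1, the exponential series gives
e^(theta*B) = cos(theta) + sin(theta)*B (the GA analogue of Euler's formula).
theta = 77 degrees = 1.343904 rad
cos(77 deg) = 0.2250
sin(77 deg) = 0.9744
exp(theta*B) = 0.2250 + 0.9744*B


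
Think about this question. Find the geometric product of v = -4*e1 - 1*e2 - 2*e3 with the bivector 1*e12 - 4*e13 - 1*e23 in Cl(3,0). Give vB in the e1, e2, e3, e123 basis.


vB has grade-1 (vector) and grade-3 (trivector) parts: vB = (v _| B) + (v ^ B).
Vector part <vB>_1:
  e1: -v2*b12 - v3*b13 = -(-1)*(1) - (-2)*(-4) = -7
  e2: v1*b12 - v3*b23 = (-4)*(1) - (-2)*(-1) = -6
  e3: v1*b13 + v2*b23 = (-4)*(-4) + (-1)*(-1) = 17
Trivector part <vB>_3:
  e123: v1*b23 - v2*b13 + v3*b12 = (-4)*(-1) - (-1)*(-4) + (-2)*(1) = -2
vB = -7*e1 - 6*e2 + 17*e3 - 2*e123


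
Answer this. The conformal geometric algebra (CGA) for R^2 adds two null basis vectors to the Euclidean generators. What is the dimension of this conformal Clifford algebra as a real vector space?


The conformal model of R^2 uses Cl(3,1): the 2 Euclidean generators plus two extra orthogonal generators e+ (e+^2 = +1) and e- (e-^2 = -1), from which the null vectors e0, einf are built.
Number of generators m = 2 + 2 = 4.
dim Cl(p,q) = 2^m = 2^4 = 16


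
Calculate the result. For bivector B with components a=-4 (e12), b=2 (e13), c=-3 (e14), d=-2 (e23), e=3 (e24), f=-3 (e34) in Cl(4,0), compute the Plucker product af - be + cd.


Plucker relation: af - be + cd
a*f = (-4)*(-3) = 12
b*e = 2*3 = 6
c*d = (-3)*(-2) = 6
af - be + cd = 12 - 6 + 6
= 12


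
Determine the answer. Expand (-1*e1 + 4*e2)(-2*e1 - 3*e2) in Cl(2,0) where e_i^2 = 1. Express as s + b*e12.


Expand: (-1*e1 + 4*e2)(-2*e1 - 3*e2)
= (-1)*(-2)*e1e1 + (-1)*(-3)*e1e2 + 4*(-2)*e2e1 + 4*(-3)*e2e2
Using e1^2 = e2^2 = 1, e2e1 = -e1e2:
Scalar part s = (-1)*(-2) + 4*(-3) = 2 + (-12) = -10
Bivector part b = (-1)*(-3) - 4*(-2) = 3 - (-8) = 11
uv = -10 + 11*e12


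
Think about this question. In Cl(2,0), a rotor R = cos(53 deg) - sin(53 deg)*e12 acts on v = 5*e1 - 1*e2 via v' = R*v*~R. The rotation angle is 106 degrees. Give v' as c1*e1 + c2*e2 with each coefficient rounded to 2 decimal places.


Rotor R = cos(53deg) - sin(53deg)*e12
Rotation angle theta = 2 * 53 = 106 degrees
v' = R*v*~R rotates v by theta.
cos(106deg) = -0.2756, sin(106deg) = 0.9613
v'_1 = 5*cos(106deg) - (-1)*sin(106deg)
= 5*(-0.2756) - (-1)*0.9613
= -0.42
v'_2 = 5*sin(106deg) + (-1)*cos(106deg)
= 5*0.9613 + (-1)*(-0.2756)
= 5.08
v' = -0.42*e1 + 5.08*e2


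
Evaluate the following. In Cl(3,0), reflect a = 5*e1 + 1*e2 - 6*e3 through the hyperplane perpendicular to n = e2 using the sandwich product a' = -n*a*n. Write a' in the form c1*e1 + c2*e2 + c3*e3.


Reflection formula: a' = -n*a*n, with n = e2 (unit vector, n^2 = 1).
For reflection through hyperplane perp to e2:
The component along e2 flips sign, others stay.
a = (5, 1, -6)
a' = (5, -1, -6)
a' = 5*e1 - 1*e2 - 6*e3


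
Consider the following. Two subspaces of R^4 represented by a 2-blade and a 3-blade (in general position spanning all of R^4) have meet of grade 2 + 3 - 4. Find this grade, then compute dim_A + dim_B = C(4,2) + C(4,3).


Meet grade = grade(A) + grade(B) - n
= 2 + 3 - 4 = 1
C(4,2) = 6
C(4,3) = 4
dim_A + dim_B = 6 + 4 = 10


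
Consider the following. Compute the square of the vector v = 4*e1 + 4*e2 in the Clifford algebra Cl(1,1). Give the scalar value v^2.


v^2 = sum of c_i^2 * e_i^2
Positive signature terms (e_i^2 = +1): 4^2 = 16
Negative signature terms (e_j^2 = -1): 4^2 = 16
v^2 = 16 - 16 = 0


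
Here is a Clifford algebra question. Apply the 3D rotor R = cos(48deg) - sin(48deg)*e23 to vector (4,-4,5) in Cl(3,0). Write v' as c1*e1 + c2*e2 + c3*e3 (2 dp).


Rotor R = cos(48deg) - sin(48deg)*e23
Rotation angle theta = 2 * 48 = 96 degrees in the e23 plane (e2 -> e3).
The component perpendicular to the plane (e1) is invariant: v'_1 = v1 = 4.00
cos(96deg) = -0.1045, sin(96deg) = 0.9945
v'_2 = v2*cos(theta) - v3*sin(theta) = -4*(-0.1045) - 5*0.9945 = -4.55
v'_3 = v2*sin(theta) + v3*cos(theta) = -4*0.9945 + 5*(-0.1045) = -4.50
v' = 4.00*e1 - 4.55*e2 - 4.50*e3


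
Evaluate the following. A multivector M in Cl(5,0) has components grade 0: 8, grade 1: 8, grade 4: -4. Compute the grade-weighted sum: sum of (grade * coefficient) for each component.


Grade-weighted sum = sum of grade_k * coefficient_k
0*8 = 0
1*8 = 8
4*(-4) = -16
Total = 0 + 8 + (-16) = -8


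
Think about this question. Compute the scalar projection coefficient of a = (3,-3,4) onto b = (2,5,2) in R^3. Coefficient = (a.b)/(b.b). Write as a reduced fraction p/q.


Projection coefficient = (a . b) / (b . b)
a . b = 3*2 + (-3)*5 + 4*2
= 6 + (-15) + 8 = -1
b . b = 2^2 + 5^2 + 2^2
= 4 + 25 + 4 = 33
Coefficient = -1/33
In lowest terms: -1/33


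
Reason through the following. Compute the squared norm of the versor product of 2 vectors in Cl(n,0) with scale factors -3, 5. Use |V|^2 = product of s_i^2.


Each vector v_i has |v_i|^2 = s_i^2
Squared scales: (-3)^2 = 9, 5^2 = 25
|V|^2 = 9 * 25
= 225


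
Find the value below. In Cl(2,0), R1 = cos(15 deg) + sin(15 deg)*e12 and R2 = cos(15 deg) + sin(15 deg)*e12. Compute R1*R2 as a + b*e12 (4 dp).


Same-plane rotors commute and their half-angles add:
R1*R2 = cos(a1 + a2) + sin(a1 + a2)*e12.
a1 + a2 = 15 + 15 = 30 deg
cos(30 deg) = 0.8660
sin(30 deg) = 0.5000
R1*R2 = 0.8660 + 0.5000*e12


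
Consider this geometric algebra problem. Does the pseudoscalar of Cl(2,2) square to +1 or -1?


The pseudoscalar I = e1...e_n (product of all n generators) of Cl(p,q) satisfies I^2 = (-1)^(q + n(n-1)/2).
p = 2, q = 2, n = p + q = 4
n(n-1)/2 = 4 * 3 / 2 = 6
Exponent = q + n(n-1)/2 = 2 + 6 = 8
I^2 = (-1)^8 = +1


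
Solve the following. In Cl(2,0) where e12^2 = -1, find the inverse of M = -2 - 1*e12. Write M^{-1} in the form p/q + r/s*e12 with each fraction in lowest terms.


M = -2 - 1*e12, where e12^2 = -1.
Since M commutes with its reverse ~M = a - b*e12, M * ~M = a^2 - b^2*e12^2 = a^2 + b^2.
So M^{-1} = ~M / (a^2 + b^2) = (a - b*e12)/(a^2 + b^2).
a^2 + b^2 = 4 + 1 = 5
Scalar part = -2/5 = -2/5
Bivector coeff = 1/5 = 1/5
M^{-1} = -2/5 + 1/5*e12


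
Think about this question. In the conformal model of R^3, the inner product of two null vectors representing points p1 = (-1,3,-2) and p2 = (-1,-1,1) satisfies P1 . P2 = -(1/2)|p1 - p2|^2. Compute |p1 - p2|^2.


p1 - p2 = (0, 4, -3)
|p1 - p2|^2 = 0^2 + 4^2 + (-3)^2
= 0 + 16 + 9
= 25


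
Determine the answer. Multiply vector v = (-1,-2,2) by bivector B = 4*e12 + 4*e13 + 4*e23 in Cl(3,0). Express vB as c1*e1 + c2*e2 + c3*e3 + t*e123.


vB has grade-1 (vector) and grade-3 (trivector) parts: vB = (v _| B) + (v ^ B).
Vector part <vB>_1:
  e1: -v2*b12 - v3*b13 = -(-2)*(4) - (2)*(4) = 0
  e2: v1*b12 - v3*b23 = (-1)*(4) - (2)*(4) = -12
  e3: v1*b13 + v2*b23 = (-1)*(4) + (-2)*(4) = -12
Trivector part <vB>_3:
  e123: v1*b23 - v2*b13 + v3*b12 = (-1)*(4) - (-2)*(4) + (2)*(4) = 12
vB = 0*e1 - 12*e2 - 12*e3 + 12*e123


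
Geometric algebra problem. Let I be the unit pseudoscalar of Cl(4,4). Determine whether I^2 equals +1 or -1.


The pseudoscalar I = e1...e_n (product of all n generators) of Cl(p,q) satisfies I^2 = (-1)^(q + n(n-1)/2).
p = 4, q = 4, n = p + q = 8
n(n-1)/2 = 8 * 7 / 2 = 28
Exponent = q + n(n-1)/2 = 4 + 28 = 32
I^2 = (-1)^32 = +1


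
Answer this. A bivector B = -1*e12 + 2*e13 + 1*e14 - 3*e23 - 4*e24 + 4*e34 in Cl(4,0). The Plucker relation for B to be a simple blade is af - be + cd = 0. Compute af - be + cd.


Plucker relation: af - be + cd
a*f = (-1)*4 = -4
b*e = 2*(-4) = -8
c*d = 1*(-3) = -3
af - be + cd = -4 - (-8) + (-3)
= 1


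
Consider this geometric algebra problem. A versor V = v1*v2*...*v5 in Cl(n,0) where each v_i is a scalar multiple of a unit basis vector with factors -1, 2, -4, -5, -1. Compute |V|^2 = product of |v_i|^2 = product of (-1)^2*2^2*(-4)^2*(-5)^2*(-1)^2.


Each vector v_i has |v_i|^2 = s_i^2
Squared scales: (-1)^2 = 1, 2^2 = 4, (-4)^2 = 16, (-5)^2 = 25, (-1)^2 = 1
|V|^2 = 1 * 4 * 16 * 25 * 1
= 1600


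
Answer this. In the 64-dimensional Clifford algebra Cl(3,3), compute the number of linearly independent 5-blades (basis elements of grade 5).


Number of grade-k basis blades in Cl(p,q) with n = p + q is C(n, k).
n = 3 + 3 = 6
C(6, 5) = 6! / (5! * 1!)
= 720 / (120 * 1)
= 6


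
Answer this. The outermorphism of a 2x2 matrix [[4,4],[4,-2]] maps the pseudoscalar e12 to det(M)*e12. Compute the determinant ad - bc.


The outermorphism of a linear map f sends e1^e2 to f(e1)^f(e2).
f(e1) = 4*e1 + 4*e2
f(e2) = 4*e1 - 2*e2
f(e1) ^ f(e2) = (4*e1 + 4*e2) ^ (4*e1 - 2*e2)
= 4*(-2)*e12 + 4*4*e21
= (-8 - 16)*e12
= -24*e12
Coefficient = -24


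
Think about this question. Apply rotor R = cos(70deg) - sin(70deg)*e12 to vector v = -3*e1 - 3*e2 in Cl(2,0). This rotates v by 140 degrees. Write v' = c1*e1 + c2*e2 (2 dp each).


Rotor R = cos(70deg) - sin(70deg)*e12
Rotation angle theta = 2 * 70 = 140 degrees
v' = R*v*~R rotates v by theta.
cos(140deg) = -0.7660, sin(140deg) = 0.6428
v'_1 = -3*cos(140deg) - (-3)*sin(140deg)
= -3*(-0.7660) - (-3)*0.6428
= 4.23
v'_2 = -3*sin(140deg) + (-3)*cos(140deg)
= -3*0.6428 + (-3)*(-0.7660)
= 0.37
v' = 4.23*e1 + 0.37*e2


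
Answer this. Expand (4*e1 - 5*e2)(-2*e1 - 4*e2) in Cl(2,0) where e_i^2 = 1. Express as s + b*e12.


Expand: (4*e1 - 5*e2)(-2*e1 - 4*e2)
= 4*(-2)*e1e1 + 4*(-4)*e1e2 + (-5)*(-2)*e2e1 + (-5)*(-4)*e2e2
Using e1^2 = e2^2 = 1, e2e1 = -e1e2:
Scalar part s = 4*(-2) + (-5)*(-4) = -8 + 20 = 12
Bivector part b = 4*(-4) - (-5)*(-2) = -16 - 10 = -26
uv = 12 - 26*e12


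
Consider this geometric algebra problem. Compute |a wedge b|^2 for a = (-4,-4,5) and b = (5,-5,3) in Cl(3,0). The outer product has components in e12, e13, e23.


a wedge b = (a1*b2 - a2*b1)*e12 + (a1*b3 - a3*b1)*e13 + (a2*b3 - a3*b2)*e23
e12 coeff: (-4)*(-5) - (-4)*5 = 20 - (-20) = 40
e13 coeff: (-4)*3 - 5*5 = -12 - 25 = -37
e23 coeff: (-4)*3 - 5*(-5) = -12 - (-25) = 13
|a wedge b|^2 = 40^2 + (-37)^2 + 13^2
= 1600 + 1369 + 169
= 3138


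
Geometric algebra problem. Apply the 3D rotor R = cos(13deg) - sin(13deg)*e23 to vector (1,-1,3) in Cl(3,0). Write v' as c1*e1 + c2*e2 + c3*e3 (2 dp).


Rotor R = cos(13deg) - sin(13deg)*e23
Rotation angle theta = 2 * 13 = 26 degrees in the e23 plane (e2 -> e3).
The component perpendicular to the plane (e1) is invariant: v'_1 = v1 = 1.00
cos(26deg) = 0.8988, sin(26deg) = 0.4384
v'_2 = v2*cos(theta) - v3*sin(theta) = -1*0.8988 - 3*0.4384 = -2.21
v'_3 = v2*sin(theta) + v3*cos(theta) = -1*0.4384 + 3*0.8988 = 2.26
v' = 1.00*e1 - 2.21*e2 + 2.26*e3


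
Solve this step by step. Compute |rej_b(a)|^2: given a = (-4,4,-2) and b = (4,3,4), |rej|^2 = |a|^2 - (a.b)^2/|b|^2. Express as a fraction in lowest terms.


|a|^2 = (-4)^2 + 4^2 + (-2)^2 = 36
|b|^2 = 4^2 + 3^2 + 4^2 = 41
a . b = (-4)*4 + 4*3 + (-2)*4 = -12
(a.b)^2 = (-12)^2 = 144
|rej|^2 = 36 - 144/41
= (1476 - 144)/41
= 1332/41
In lowest terms: 1332/41


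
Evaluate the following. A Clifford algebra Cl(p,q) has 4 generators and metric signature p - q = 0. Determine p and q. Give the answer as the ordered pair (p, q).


We need p + q = 4 and p - q = 0.
Adding: 2p = 4 + 0 = 4, so p = 2.
Then q = 4 - 2 = 2.
(p, q) = (2, 2)


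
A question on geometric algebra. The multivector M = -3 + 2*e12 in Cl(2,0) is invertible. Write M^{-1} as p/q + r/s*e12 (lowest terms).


M = -3 + 2*e12, where e12^2 = -1.
Since M commutes with its reverse ~M = a - b*e12, M * ~M = a^2 - b^2*e12^2 = a^2 + b^2.
So M^{-1} = ~M / (a^2 + b^2) = (a - b*e12)/(a^2 + b^2).
a^2 + b^2 = 9 + 4 = 13
Scalar part = -3/13 = -3/13
Bivector coeff = -2/13 = -2/13
M^{-1} = -3/13 - 2/13*e12


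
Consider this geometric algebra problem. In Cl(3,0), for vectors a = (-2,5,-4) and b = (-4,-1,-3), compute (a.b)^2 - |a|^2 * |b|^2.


a . b = (-2)*(-4) + 5*(-1) + (-4)*(-3)
= 8 + (-5) + 12 = 15
|a|^2 = (-2)^2 + 5^2 + (-4)^2 = 45
|b|^2 = (-4)^2 + (-1)^2 + (-3)^2 = 26
(a.b)^2 = 15^2 = 225
|a|^2 * |b|^2 = 45 * 26 = 1170
Result = 225 - 1170 = -945


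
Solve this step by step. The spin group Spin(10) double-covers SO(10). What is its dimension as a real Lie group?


Spin(n) double-covers SO(n); both have Lie algebra so(n) of dimension n(n-1)/2.
n = 10
n(n-1) = 10 * 9 = 90
dim Spin(10) = 90/2 = 45


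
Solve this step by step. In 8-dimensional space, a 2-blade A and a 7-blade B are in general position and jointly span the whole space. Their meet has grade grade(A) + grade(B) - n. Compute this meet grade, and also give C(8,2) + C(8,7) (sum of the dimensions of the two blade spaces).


Meet grade = grade(A) + grade(B) - n
= 2 + 7 - 8 = 1
C(8,2) = 28
C(8,7) = 8
dim_A + dim_B = 28 + 8 = 36


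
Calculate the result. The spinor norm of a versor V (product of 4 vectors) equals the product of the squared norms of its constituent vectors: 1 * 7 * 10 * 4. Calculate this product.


Spinor norm N(V) = |v1|^2 * |v2|^2 * ... * |v4|^2
= 1 * 7 * 10 * 4
Running product: 1, 7, 70, 280
N(V) = 280


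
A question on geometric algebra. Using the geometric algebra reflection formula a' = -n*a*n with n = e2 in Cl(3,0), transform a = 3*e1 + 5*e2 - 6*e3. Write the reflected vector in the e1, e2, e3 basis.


Reflection formula: a' = -n*a*n, with n = e2 (unit vector, n^2 = 1).
For reflection through hyperplane perp to e2:
The component along e2 flips sign, others stay.
a = (3, 5, -6)
a' = (3, -5, -6)
a' = 3*e1 - 5*e2 - 6*e3


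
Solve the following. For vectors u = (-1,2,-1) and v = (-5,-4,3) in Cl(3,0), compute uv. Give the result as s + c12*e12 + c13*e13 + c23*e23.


In Cl(3,0): e_i^2 = 1, e_ie_j = -e_je_i for i != j.
Scalar part = u . v = (-1)*(-5) + 2*(-4) + (-1)*3
= 5 + (-8) + (-3) = -6
e12 coeff = (-1)*(-4) - 2*(-5) = 4 - (-10) = 14
e13 coeff = (-1)*3 - (-1)*(-5) = -3 - 5 = -8
e23 coeff = 2*3 - (-1)*(-4) = 6 - 4 = 2
uv = -6 + 14*e12 - 8*e13 + 2*e23


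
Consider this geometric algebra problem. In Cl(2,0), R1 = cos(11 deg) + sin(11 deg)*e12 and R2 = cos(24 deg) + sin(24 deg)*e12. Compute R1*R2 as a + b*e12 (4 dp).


Same-plane rotors commute and their half-angles add:
R1*R2 = cos(a1 + a2) + sin(a1 + a2)*e12.
a1 + a2 = 11 + 24 = 35 deg
cos(35 deg) = 0.8192
sin(35 deg) = 0.5736
R1*R2 = 0.8192 + 0.5736*e12


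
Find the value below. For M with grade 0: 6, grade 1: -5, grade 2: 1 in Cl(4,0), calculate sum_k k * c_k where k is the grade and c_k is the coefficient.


Grade-weighted sum = sum of grade_k * coefficient_k
0*6 = 0
1*(-5) = -5
2*1 = 2
Total = 0 + (-5) + 2 = -3


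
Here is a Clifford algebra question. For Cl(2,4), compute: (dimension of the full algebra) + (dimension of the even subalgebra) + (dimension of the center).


n = 2 + 4 = 6
Total dim = 2^6 = 64
Even subalgebra dim = 2^5 = 32
n is even, so center dim = 1
Sum = 64 + 32 + 1 = 97


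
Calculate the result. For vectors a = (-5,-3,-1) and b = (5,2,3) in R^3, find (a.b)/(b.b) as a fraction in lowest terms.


Projection coefficient = (a . b) / (b . b)
a . b = (-5)*5 + (-3)*2 + (-1)*3
= -25 + (-6) + (-3) = -34
b . b = 5^2 + 2^2 + 3^2
= 25 + 4 + 9 = 38
Coefficient = -34/38
In lowest terms: -17/19


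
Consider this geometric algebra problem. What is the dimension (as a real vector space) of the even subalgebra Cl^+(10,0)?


Even subalgebra dimension = 2^(n-1)
n = 10 + 0 = 10
2^(10 - 1) = 2^9 = 512
Verification: sum of C(10,k) for even k = 1 + 45 + 210 + 210 + 45 + 1 = 512
Result = 512


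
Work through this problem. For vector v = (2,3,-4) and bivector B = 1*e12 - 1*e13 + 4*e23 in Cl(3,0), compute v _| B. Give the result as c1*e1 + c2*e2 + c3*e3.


Left contraction v _| B = <vB>_1 (grade-1 part of the geometric product vB).
Using e1_|e12 = e2, e2_|e12 = -e1, e1_|e13 = e3, e3_|e13 = -e1, e2_|e23 = e3, e3_|e23 = -e2:
e1 coeff: -v2*b12 - v3*b13 = -(3)*(1) - (-4)*(-1) = -7
e2 coeff: v1*b12 - v3*b23 = (2)*(1) - (-4)*(4) = 18
e3 coeff: v1*b13 + v2*b23 = (2)*(-1) + (3)*(4) = 10
v _| B = -7*e1 + 18*e2 + 10*e3


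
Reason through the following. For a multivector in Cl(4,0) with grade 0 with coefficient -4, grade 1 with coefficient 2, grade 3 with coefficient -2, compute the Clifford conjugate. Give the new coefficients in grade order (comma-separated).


Clifford conjugate sign for grade k: (-1)^(k(k+1)/2)
Grade 0: (-1)^(0*1/2) = (-1)^0 = 1, coeff -4 -> -4
Grade 1: (-1)^(1*2/2) = (-1)^1 = -1, coeff 2 -> -2
Grade 3: (-1)^(3*4/2) = (-1)^6 = 1, coeff -2 -> -2
Conjugated coefficients: -4, -2, -2


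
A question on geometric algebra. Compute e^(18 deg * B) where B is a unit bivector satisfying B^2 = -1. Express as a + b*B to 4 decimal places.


For a unit bivector B with B^2 = -1, the exponential series gives
e^(theta*B) = cos(theta) + sin(theta)*B (the GA analogue of Euler's formula).
theta = 18 degrees = 0.314159 rad
cos(18 deg) = 0.9511
sin(18 deg) = 0.3090
exp(theta*B) = 0.9511 + 0.3090*B


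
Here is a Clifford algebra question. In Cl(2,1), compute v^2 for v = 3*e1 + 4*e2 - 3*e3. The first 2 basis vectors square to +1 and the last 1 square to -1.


v^2 = sum of c_i^2 * e_i^2
Positive signature terms (e_i^2 = +1): 3^2 + 4^2 = 25
Negative signature terms (e_j^2 = -1): (-3)^2 = 9
v^2 = 25 - 9 = 16


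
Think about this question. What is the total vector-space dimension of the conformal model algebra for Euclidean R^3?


The conformal model of R^3 uses Cl(4,1): the 3 Euclidean generators plus two extra orthogonal generators e+ (e+^2 = +1) and e- (e-^2 = -1), from which the null vectors e0, einf are built.
Number of generators m = 3 + 2 = 5.
dim Cl(p,q) = 2^m = 2^5 = 32


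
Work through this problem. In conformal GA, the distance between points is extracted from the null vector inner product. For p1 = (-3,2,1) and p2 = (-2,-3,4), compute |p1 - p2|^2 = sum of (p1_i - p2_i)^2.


p1 - p2 = (-1, 5, -3)
|p1 - p2|^2 = (-1)^2 + 5^2 + (-3)^2
= 1 + 25 + 9
= 35


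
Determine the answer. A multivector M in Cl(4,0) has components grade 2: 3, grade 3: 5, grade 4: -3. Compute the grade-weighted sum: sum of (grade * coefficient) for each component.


Grade-weighted sum = sum of grade_k * coefficient_k
2*3 = 6
3*5 = 15
4*(-3) = -12
Total = 6 + 15 + (-12) = 9


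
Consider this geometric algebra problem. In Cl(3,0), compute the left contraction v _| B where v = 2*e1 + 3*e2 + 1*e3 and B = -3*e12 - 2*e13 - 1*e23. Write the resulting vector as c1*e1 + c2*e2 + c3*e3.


Left contraction v _| B = <vB>_1 (grade-1 part of the geometric product vB).
Using e1_|e12 = e2, e2_|e12 = -e1, e1_|e13 = e3, e3_|e13 = -e1, e2_|e23 = e3, e3_|e23 = -e2:
e1 coeff: -v2*b12 - v3*b13 = -(3)*(-3) - (1)*(-2) = 11
e2 coeff: v1*b12 - v3*b23 = (2)*(-3) - (1)*(-1) = -5
e3 coeff: v1*b13 + v2*b23 = (2)*(-2) + (3)*(-1) = -7
v _| B = 11*e1 - 5*e2 - 7*e3


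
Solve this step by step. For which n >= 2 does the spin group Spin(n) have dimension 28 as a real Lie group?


dim Spin(n) = dim so(n) = n(n-1)/2.
Solve n(n-1)/2 = 28, i.e. n^2 - n - 56 = 0.
Discriminant = 1 + 8*28 = 225
n = (1 + sqrt(225))/2 = (1 + 15)/2 = 8


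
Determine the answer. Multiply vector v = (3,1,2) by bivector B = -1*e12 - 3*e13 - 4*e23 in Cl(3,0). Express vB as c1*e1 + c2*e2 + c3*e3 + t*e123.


vB has grade-1 (vector) and grade-3 (trivector) parts: vB = (v _| B) + (v ^ B).
Vector part <vB>_1:
  e1: -v2*b12 - v3*b13 = -(1)*(-1) - (2)*(-3) = 7
  e2: v1*b12 - v3*b23 = (3)*(-1) - (2)*(-4) = 5
  e3: v1*b13 + v2*b23 = (3)*(-3) + (1)*(-4) = -13
Trivector part <vB>_3:
  e123: v1*b23 - v2*b13 + v3*b12 = (3)*(-4) - (1)*(-3) + (2)*(-1) = -11
vB = 7*e1 + 5*e2 - 13*e3 - 11*e123


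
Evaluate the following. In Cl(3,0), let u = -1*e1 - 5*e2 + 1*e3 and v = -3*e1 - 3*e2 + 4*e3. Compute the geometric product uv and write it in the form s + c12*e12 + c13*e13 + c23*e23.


In Cl(3,0): e_i^2 = 1, e_ie_j = -e_je_i for i != j.
Scalar part = u . v = (-1)*(-3) + (-5)*(-3) + 1*4
= 3 + 15 + 4 = 22
e12 coeff = (-1)*(-3) - (-5)*(-3) = 3 - 15 = -12
e13 coeff = (-1)*4 - 1*(-3) = -4 - (-3) = -1
e23 coeff = (-5)*4 - 1*(-3) = -20 - (-3) = -17
uv = 22 - 12*e12 - 1*e13 - 17*e23


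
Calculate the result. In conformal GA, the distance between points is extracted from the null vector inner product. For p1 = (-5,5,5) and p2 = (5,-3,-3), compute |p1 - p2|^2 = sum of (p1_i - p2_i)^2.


p1 - p2 = (-10, 8, 8)
|p1 - p2|^2 = (-10)^2 + 8^2 + 8^2
= 100 + 64 + 64
= 228


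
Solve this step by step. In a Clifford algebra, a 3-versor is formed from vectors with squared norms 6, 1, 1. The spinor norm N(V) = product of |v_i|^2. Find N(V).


Spinor norm N(V) = |v1|^2 * |v2|^2 * ... * |v3|^2
= 6 * 1 * 1
Running product: 6, 6, 6
N(V) = 6
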